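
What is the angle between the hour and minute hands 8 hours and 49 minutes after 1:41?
First find the time 8 hours and 49 minutes after 1:41.
Total minutes: 1 x 60 + 41 + 8 x 60 + 49 = 630.
630 mod 720 = 630 minutes = 10:30.
Now compute the angle at 10:30:
Hour hand: 10 x 30 + 30 x 0.5 = 315 degrees
Minute hand: 30 x 6 = 180 degrees
Difference: |315 - 180| = 135 degrees
The angle is 135 degrees

Final answer: 135 degrees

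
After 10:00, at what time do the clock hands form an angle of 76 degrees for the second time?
At t minutes past 10:00, the hour hand is at 30 x 10 + 0.5t degrees and the minute hand is at 6t degrees.
The smaller angle between them is 76 degrees when |30H - 5.5t| = 76 or |30H - 5.5t| = 284.
With H = 10, solve 30 x 10 - 5.5t = +/- target for each target:
  t = (30 x 10 - 76) / 5.5 = 40.73
  t = (30 x 10 + 76) / 5.5 = 68.36 (outside (0, 60))
  t = (30 x 10 - 284) / 5.5 = 2.91
  t = (30 x 10 + 284) / 5.5 = 106.18 (outside (0, 60))
Valid solutions in (0, 60): {2.91, 40.73} minutes.
The second occurrence is t = 40.73 minutes.
The hands form a 76-degree angle at 40.73 minutes past 10:00.

Final answer: 40.73 minutes past 10:00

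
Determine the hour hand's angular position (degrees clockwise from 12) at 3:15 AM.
The hour hand moves 30 degrees per hour and 0.5 degrees per minute.
At 3:15: (3) x 30 + 15 x 0.5 = 90 + 7.5 = 97.5 degrees

Final answer: 97.5 degrees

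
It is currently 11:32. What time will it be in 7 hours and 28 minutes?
Starting time: 11:32
Adding 28 minutes to 32 minutes: 32 + 28 = 60 minutes = 1 hour
Adding 7 hours: 11 + 7 + 1 (carry) = 19 - 12 = 7
Final time: 7:00

Final answer: 7:00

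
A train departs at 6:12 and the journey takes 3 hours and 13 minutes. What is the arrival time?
Starting time: 6:12
Adding 13 minutes to 12 minutes: 12 + 13 = 25 minutes
Adding 3 hours: 6 + 3 = 9
Final time: 9:25

Final answer: 9:25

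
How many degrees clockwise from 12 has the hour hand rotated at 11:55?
The hour hand moves 30 degrees per hour and 0.5 degrees per minute.
At 11:55: (11) x 30 + 55 x 0.5 = 330 + 27.5 = 357.5 degrees

Final answer: 357.5 degrees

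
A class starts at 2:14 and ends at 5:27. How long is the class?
From 2:14 to 5:27:
(5 x 60 + 27) - (2 x 60 + 14) = 327 - 134 = 193 minutes
= 3 hours and 13 minutes

Final answer: 3 hours and 13 minutes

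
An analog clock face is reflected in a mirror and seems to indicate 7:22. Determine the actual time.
Reflection across the vertical (12-6) axis maps a hand at angle A degrees to (360 - A) degrees, which sends a reading of T minutes past 12:00 to (720 - T) minutes past 12:00.
Mirror reads 7:22 = 442 minutes past 12:00.
Actual time: (720 - 442) mod 720 = 278 minutes = 4:38.

Final answer: 4:38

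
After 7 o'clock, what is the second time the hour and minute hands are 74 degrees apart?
At t minutes past 7:00, the hour hand is at 30 x 7 + 0.5t degrees and the minute hand is at 6t degrees.
The smaller angle between them is 74 degrees when |30H - 5.5t| = 74 or |30H - 5.5t| = 286.
With H = 7, solve 30 x 7 - 5.5t = +/- target for each target:
  t = (30 x 7 - 74) / 5.5 = 24.73
  t = (30 x 7 + 74) / 5.5 = 51.64
  t = (30 x 7 - 286) / 5.5 = -13.82 (outside (0, 60))
  t = (30 x 7 + 286) / 5.5 = 90.18 (outside (0, 60))
Valid solutions in (0, 60): {24.73, 51.64} minutes.
The second occurrence is t = 51.64 minutes.
The hands form a 74-degree angle at 51.64 minutes past 7:00.

Final answer: 51.64 minutes past 7:00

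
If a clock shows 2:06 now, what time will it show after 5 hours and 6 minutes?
Starting time: 2:06
Adding 6 minutes to 6 minutes: 6 + 6 = 12 minutes
Adding 5 hours: 2 + 5 = 7
Final time: 7:12

Final answer: 7:12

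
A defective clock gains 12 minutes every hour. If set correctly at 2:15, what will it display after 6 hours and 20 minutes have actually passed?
For every 60 true minutes, the faulty clock advances 60 + 12 = 72 minutes.
True elapsed: 6 hours and 20 minutes = 380 minutes.
Faulty clock advances: 380 x 72/60 = 456 minutes (drift: 76 minutes ahead).
Shown time: 2:15 + 456 minutes = 9:51.

Final answer: 9:51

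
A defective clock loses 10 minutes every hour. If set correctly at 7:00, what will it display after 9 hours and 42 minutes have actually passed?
For every 60 true minutes, the faulty clock advances 60 - 10 = 50 minutes.
True elapsed: 9 hours and 42 minutes = 582 minutes.
Faulty clock advances: 582 x 50/60 = 485 minutes (drift: 97 minutes behind).
Shown time: 7:00 + 485 minutes = 3:05.

Final answer: 3:05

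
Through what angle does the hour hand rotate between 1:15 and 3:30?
The hour hand moves 0.5 degrees per minute.
Time elapsed: 3:30 - 1:15 = 135 minutes
Angular displacement: 135 x 0.5 = 67.5 degrees

Final answer: 67.5 degrees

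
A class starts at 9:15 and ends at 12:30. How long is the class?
From 9:15 to 12:30:
(12 x 60 + 30) - (9 x 60 + 15) = 750 - 555 = 195 minutes
= 3 hours and 15 minutes

Final answer: 3 hours and 15 minutes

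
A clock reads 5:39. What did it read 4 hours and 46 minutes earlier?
Starting time: 5:39 = 339 total minutes past 12:00
Subtracting: 4 hours and 46 minutes = 286 minutes
339 - 286 = 53 minutes
= 53 minutes past 12:00 = 12:53

Final answer: 12:53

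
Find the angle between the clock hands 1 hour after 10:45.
First find the time 1 hour after 10:45.
Total minutes: 10 x 60 + 45 + 1 x 60 + 0 = 705.
705 mod 720 = 705 minutes = 11:45.
Now compute the angle at 11:45:
Hour hand: 11 x 30 + 45 x 0.5 = 352.5 degrees
Minute hand: 45 x 6 = 270 degrees
Difference: |352.5 - 270| = 82.5 degrees
The angle is 82.5 degrees

Final answer: 82.5 degrees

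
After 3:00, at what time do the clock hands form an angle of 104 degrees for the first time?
At t minutes past 3:00, the hour hand is at 30 x 3 + 0.5t degrees and the minute hand is at 6t degrees.
The smaller angle between them is 104 degrees when |30H - 5.5t| = 104 or |30H - 5.5t| = 256.
With H = 3, solve 30 x 3 - 5.5t = +/- target for each target:
  t = (30 x 3 - 104) / 5.5 = -2.55 (outside (0, 60))
  t = (30 x 3 + 104) / 5.5 = 35.27
  t = (30 x 3 - 256) / 5.5 = -30.18 (outside (0, 60))
  t = (30 x 3 + 256) / 5.5 = 62.91 (outside (0, 60))
Valid solutions in (0, 60): {35.27} minutes.
The first occurrence is t = 35.27 minutes.
The hands form a 104-degree angle at 35.27 minutes past 3:00.

Final answer: 35.27 minutes past 3:00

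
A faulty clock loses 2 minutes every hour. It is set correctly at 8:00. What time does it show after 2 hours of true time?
For every 60 true minutes, the faulty clock advances 60 - 2 = 58 minutes.
True elapsed: 2 hours = 120 minutes.
Faulty clock advances: 120 x 58/60 = 116 minutes (drift: 4 minutes behind).
Shown time: 8:00 + 116 minutes = 9:56.

Final answer: 9:56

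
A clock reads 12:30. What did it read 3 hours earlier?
Starting time: 12:30 = 30 total minutes past 12:00
Subtracting: 3 hours = 180 minutes
30 - 180 = -150 (negative, add 12 hours = 720) = 570 minutes
= 9 hours and 30 minutes past 12:00 = 9:30

Final answer: 9:30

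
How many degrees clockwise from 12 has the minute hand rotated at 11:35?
The minute hand moves 6 degrees per minute.
At 11:35: 35 x 6 = 210 degrees

Final answer: 210 degrees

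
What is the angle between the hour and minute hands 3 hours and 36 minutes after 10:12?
First find the time 3 hours and 36 minutes after 10:12.
Total minutes: 10 x 60 + 12 + 3 x 60 + 36 = 828.
828 mod 720 = 108 minutes = 1:48.
Now compute the angle at 1:48:
Hour hand: 1 x 30 + 48 x 0.5 = 54 degrees
Minute hand: 48 x 6 = 288 degrees
Difference: |54 - 288| = 234 degrees
Smaller angle: 360 - 234 = 126 degrees

Final answer: 126 degrees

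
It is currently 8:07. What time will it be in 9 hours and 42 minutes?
Starting time: 8:07
Adding 42 minutes to 7 minutes: 7 + 42 = 49 minutes
Adding 9 hours: 8 + 9 = 17 - 12 = 5
Final time: 5:49

Final answer: 5:49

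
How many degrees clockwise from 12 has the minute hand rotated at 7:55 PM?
The minute hand moves 6 degrees per minute.
At 7:55: 55 x 6 = 330 degrees

Final answer: 330 degrees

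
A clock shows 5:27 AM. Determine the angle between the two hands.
Hour hand position: 5 x 30 + 27 x 0.5 = 163.5 degrees
Minute hand position: 27 x 6 = 162 degrees
Difference: |163.5 - 162| = 1.5 degrees
The angle between the hands is 1.5 degrees

Final answer: 1.5 degrees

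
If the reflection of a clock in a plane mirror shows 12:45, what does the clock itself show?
Reflection across the vertical (12-6) axis maps a hand at angle A degrees to (360 - A) degrees, which sends a reading of T minutes past 12:00 to (720 - T) minutes past 12:00.
Mirror reads 12:45 = 45 minutes past 12:00.
Actual time: (720 - 45) mod 720 = 675 minutes = 11:15.

Final answer: 11:15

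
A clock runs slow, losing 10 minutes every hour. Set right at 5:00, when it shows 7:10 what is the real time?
For every 60 true minutes, the faulty clock advances 50 minutes, so 1 faulty-clock minute corresponds to 60/50 true minutes.
From 5:00 to 7:10 on the faulty dial is 130 minutes.
True elapsed: 130 x 60/50 = 156 minutes = 2 hours and 36 minutes.
True time: 5:00 + 2 hours and 36 minutes = 7:36.

Final answer: 7:36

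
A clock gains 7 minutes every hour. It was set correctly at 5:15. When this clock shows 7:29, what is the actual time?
For every 60 true minutes, the faulty clock advances 67 minutes, so 1 faulty-clock minute corresponds to 60/67 true minutes.
From 5:15 to 7:29 on the faulty dial is 134 minutes.
True elapsed: 134 x 60/67 = 120 minutes = 2 hours.
True time: 5:15 + 2 hours = 7:15.

Final answer: 7:15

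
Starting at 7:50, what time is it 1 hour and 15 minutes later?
Starting time: 7:50
Adding 15 minutes to 50 minutes: 50 + 15 = 65 minutes = 1 hour and 5 minutes
Adding 1 hour: 7 + 1 + 1 (carry) = 9
Final time: 9:05

Final answer: 9:05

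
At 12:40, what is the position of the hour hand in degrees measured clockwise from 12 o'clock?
The hour hand moves 30 degrees per hour and 0.5 degrees per minute.
At 12:40: (0) x 30 + 40 x 0.5 = 0 + 20 = 20 degrees

Final answer: 20 degrees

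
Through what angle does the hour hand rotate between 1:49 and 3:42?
The hour hand moves 0.5 degrees per minute.
Time elapsed: 3:42 - 1:49 = 113 minutes
Angular displacement: 113 x 0.5 = 56.5 degrees

Final answer: 56.5 degrees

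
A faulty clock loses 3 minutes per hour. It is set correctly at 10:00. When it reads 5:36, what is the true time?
For every 60 true minutes, the faulty clock advances 57 minutes, so 1 faulty-clock minute corresponds to 60/57 true minutes.
From 10:00 to 5:36 on the faulty dial is 456 minutes.
True elapsed: 456 x 60/57 = 480 minutes = 8 hours.
True time: 10:00 + 8 hours = 6:00.

Final answer: 6:00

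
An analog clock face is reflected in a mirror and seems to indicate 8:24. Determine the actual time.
Reflection across the vertical (12-6) axis maps a hand at angle A degrees to (360 - A) degrees, which sends a reading of T minutes past 12:00 to (720 - T) minutes past 12:00.
Mirror reads 8:24 = 504 minutes past 12:00.
Actual time: (720 - 504) mod 720 = 216 minutes = 3:36.

Final answer: 3:36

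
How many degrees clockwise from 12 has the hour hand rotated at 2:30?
The hour hand moves 30 degrees per hour and 0.5 degrees per minute.
At 2:30: (2) x 30 + 30 x 0.5 = 60 + 15 = 75 degrees

Final answer: 75 degrees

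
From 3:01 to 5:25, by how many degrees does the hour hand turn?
The hour hand moves 0.5 degrees per minute.
Time elapsed: 5:25 - 3:01 = 144 minutes
Angular displacement: 144 x 0.5 = 72 degrees

Final answer: 72 degrees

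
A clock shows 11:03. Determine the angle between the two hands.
Hour hand position: 11 x 30 + 3 x 0.5 = 331.5 degrees
Minute hand position: 3 x 6 = 18 degrees
Difference: |331.5 - 18| = 313.5 degrees
Since 313.5 > 180, the smaller angle is 360 - 313.5 = 46.5 degrees

Final answer: 46.5 degrees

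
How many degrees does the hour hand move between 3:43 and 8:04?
The hour hand moves 0.5 degrees per minute.
Time elapsed: 8:04 - 3:43 = 261 minutes
Angular displacement: 261 x 0.5 = 130.5 degrees

Final answer: 130.5 degrees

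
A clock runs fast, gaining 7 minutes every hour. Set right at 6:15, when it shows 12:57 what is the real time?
For every 60 true minutes, the faulty clock advances 67 minutes, so 1 faulty-clock minute corresponds to 60/67 true minutes.
From 6:15 to 12:57 on the faulty dial is 402 minutes.
True elapsed: 402 x 60/67 = 360 minutes = 6 hours.
True time: 6:15 + 6 hours = 12:15.

Final answer: 12:15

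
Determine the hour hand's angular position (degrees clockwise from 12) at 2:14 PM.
The hour hand moves 30 degrees per hour and 0.5 degrees per minute.
At 2:14: (2) x 30 + 14 x 0.5 = 60 + 7 = 67 degrees

Final answer: 67 degrees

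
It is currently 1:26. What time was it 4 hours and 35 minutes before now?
Starting time: 1:26 = 86 total minutes past 12:00
Subtracting: 4 hours and 35 minutes = 275 minutes
86 - 275 = -189 (negative, add 12 hours = 720) = 531 minutes
= 8 hours and 51 minutes past 12:00 = 8:51

Final answer: 8:51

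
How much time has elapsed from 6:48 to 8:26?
From 6:48 to 8:26:
(8 x 60 + 26) - (6 x 60 + 48) = 506 - 408 = 98 minutes
= 1 hour and 38 minutes

Final answer: 1 hour and 38 minutes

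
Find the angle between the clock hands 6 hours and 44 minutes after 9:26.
First find the time 6 hours and 44 minutes after 9:26.
Total minutes: 9 x 60 + 26 + 6 x 60 + 44 = 970.
970 mod 720 = 250 minutes = 4:10.
Now compute the angle at 4:10:
Hour hand: 4 x 30 + 10 x 0.5 = 125 degrees
Minute hand: 10 x 6 = 60 degrees
Difference: |125 - 60| = 65 degrees
The angle is 65 degrees

Final answer: 65 degrees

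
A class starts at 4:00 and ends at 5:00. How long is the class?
From 4:00 to 5:00:
(5 x 60 + 0) - (4 x 60 + 0) = 300 - 240 = 60 minutes
= 1 hour

Final answer: 1 hour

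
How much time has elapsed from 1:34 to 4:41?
From 1:34 to 4:41:
(4 x 60 + 41) - (1 x 60 + 34) = 281 - 94 = 187 minutes
= 3 hours and 7 minutes

Final answer: 3 hours and 7 minutes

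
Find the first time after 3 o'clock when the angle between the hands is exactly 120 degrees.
At t minutes past 3:00, the hour hand is at 30 x 3 + 0.5t degrees and the minute hand is at 6t degrees.
The smaller angle between them is 120 degrees when |30H - 5.5t| = 120 or |30H - 5.5t| = 240.
With H = 3, solve 30 x 3 - 5.5t = +/- target for each target:
  t = (30 x 3 - 120) / 5.5 = -5.45 (outside (0, 60))
  t = (30 x 3 + 120) / 5.5 = 38.18
  t = (30 x 3 - 240) / 5.5 = -27.27 (outside (0, 60))
  t = (30 x 3 + 240) / 5.5 = 60 (outside (0, 60))
Valid solutions in (0, 60): {38.18} minutes.
The first occurrence is t = 38.18 minutes.
The hands form a 120-degree angle at 38.18 minutes past 3:00.

Final answer: 38.18 minutes past 3:00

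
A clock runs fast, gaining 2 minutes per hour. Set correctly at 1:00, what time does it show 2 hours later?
For every 60 true minutes, the faulty clock advances 60 + 2 = 62 minutes.
True elapsed: 2 hours = 120 minutes.
Faulty clock advances: 120 x 62/60 = 124 minutes (drift: 4 minutes ahead).
Shown time: 1:00 + 124 minutes = 3:04.

Final answer: 3:04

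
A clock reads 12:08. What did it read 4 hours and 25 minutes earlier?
Starting time: 12:08 = 8 total minutes past 12:00
Subtracting: 4 hours and 25 minutes = 265 minutes
8 - 265 = -257 (negative, add 12 hours = 720) = 463 minutes
= 7 hours and 43 minutes past 12:00 = 7:43

Final answer: 7:43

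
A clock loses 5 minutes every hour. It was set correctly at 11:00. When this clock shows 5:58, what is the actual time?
For every 60 true minutes, the faulty clock advances 55 minutes, so 1 faulty-clock minute corresponds to 60/55 true minutes.
From 11:00 to 5:58 on the faulty dial is 418 minutes.
True elapsed: 418 x 60/55 = 456 minutes = 7 hours and 36 minutes.
True time: 11:00 + 7 hours and 36 minutes = 6:36.

Final answer: 6:36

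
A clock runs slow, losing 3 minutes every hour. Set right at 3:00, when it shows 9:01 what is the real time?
For every 60 true minutes, the faulty clock advances 57 minutes, so 1 faulty-clock minute corresponds to 60/57 true minutes.
From 3:00 to 9:01 on the faulty dial is 361 minutes.
True elapsed: 361 x 60/57 = 380 minutes = 6 hours and 20 minutes.
True time: 3:00 + 6 hours and 20 minutes = 9:20.

Final answer: 9:20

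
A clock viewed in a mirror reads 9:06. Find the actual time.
Reflection across the vertical (12-6) axis maps a hand at angle A degrees to (360 - A) degrees, which sends a reading of T minutes past 12:00 to (720 - T) minutes past 12:00.
Mirror reads 9:06 = 546 minutes past 12:00.
Actual time: (720 - 546) mod 720 = 174 minutes = 2:54.

Final answer: 2:54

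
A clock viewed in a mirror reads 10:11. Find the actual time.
Reflection across the vertical (12-6) axis maps a hand at angle A degrees to (360 - A) degrees, which sends a reading of T minutes past 12:00 to (720 - T) minutes past 12:00.
Mirror reads 10:11 = 611 minutes past 12:00.
Actual time: (720 - 611) mod 720 = 109 minutes = 1:49.

Final answer: 1:49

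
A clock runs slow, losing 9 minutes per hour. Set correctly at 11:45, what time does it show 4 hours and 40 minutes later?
For every 60 true minutes, the faulty clock advances 60 - 9 = 51 minutes.
True elapsed: 4 hours and 40 minutes = 280 minutes.
Faulty clock advances: 280 x 51/60 = 238 minutes (drift: 42 minutes behind).
Shown time: 11:45 + 238 minutes = 3:43.

Final answer: 3:43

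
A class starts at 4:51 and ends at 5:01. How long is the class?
From 4:51 to 5:01:
(5 x 60 + 1) - (4 x 60 + 51) = 301 - 291 = 10 minutes
= 10 minutes

Final answer: 10 minutes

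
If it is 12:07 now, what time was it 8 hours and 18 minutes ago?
Starting time: 12:07 = 7 total minutes past 12:00
Subtracting: 8 hours and 18 minutes = 498 minutes
7 - 498 = -491 (negative, add 12 hours = 720) = 229 minutes
= 3 hours and 49 minutes past 12:00 = 3:49

Final answer: 3:49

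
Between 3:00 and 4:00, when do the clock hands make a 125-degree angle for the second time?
At t minutes past 3:00, the hour hand is at 30 x 3 + 0.5t degrees and the minute hand is at 6t degrees.
The smaller angle between them is 125 degrees when |30H - 5.5t| = 125 or |30H - 5.5t| = 235.
With H = 3, solve 30 x 3 - 5.5t = +/- target for each target:
  t = (30 x 3 - 125) / 5.5 = -6.36 (outside (0, 60))
  t = (30 x 3 + 125) / 5.5 = 39.09
  t = (30 x 3 - 235) / 5.5 = -26.36 (outside (0, 60))
  t = (30 x 3 + 235) / 5.5 = 59.09
Valid solutions in (0, 60): {39.09, 59.09} minutes.
The second occurrence is t = 59.09 minutes.
The hands form a 125-degree angle at 59.09 minutes past 3:00.

Final answer: 59.09 minutes past 3:00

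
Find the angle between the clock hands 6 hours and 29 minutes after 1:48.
First find the time 6 hours and 29 minutes after 1:48.
Total minutes: 1 x 60 + 48 + 6 x 60 + 29 = 497.
497 mod 720 = 497 minutes = 8:17.
Now compute the angle at 8:17:
Hour hand: 8 x 30 + 17 x 0.5 = 248.5 degrees
Minute hand: 17 x 6 = 102 degrees
Difference: |248.5 - 102| = 146.5 degrees
The angle is 146.5 degrees

Final answer: 146.5 degrees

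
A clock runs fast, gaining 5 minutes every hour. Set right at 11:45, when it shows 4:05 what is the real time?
For every 60 true minutes, the faulty clock advances 65 minutes, so 1 faulty-clock minute corresponds to 60/65 true minutes.
From 11:45 to 4:05 on the faulty dial is 260 minutes.
True elapsed: 260 x 60/65 = 240 minutes = 4 hours.
True time: 11:45 + 4 hours = 3:45.

Final answer: 3:45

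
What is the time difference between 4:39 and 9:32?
From 4:39 to 9:32:
(9 x 60 + 32) - (4 x 60 + 39) = 572 - 279 = 293 minutes
= 4 hours and 53 minutes

Final answer: 4 hours and 53 minutes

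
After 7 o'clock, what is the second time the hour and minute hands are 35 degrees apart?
At t minutes past 7:00, the hour hand is at 30 x 7 + 0.5t degrees and the minute hand is at 6t degrees.
The smaller angle between them is 35 degrees when |30H - 5.5t| = 35 or |30H - 5.5t| = 325.
With H = 7, solve 30 x 7 - 5.5t = +/- target for each target:
  t = (30 x 7 - 35) / 5.5 = 31.82
  t = (30 x 7 + 35) / 5.5 = 44.55
  t = (30 x 7 - 325) / 5.5 = -20.91 (outside (0, 60))
  t = (30 x 7 + 325) / 5.5 = 97.27 (outside (0, 60))
Valid solutions in (0, 60): {31.82, 44.55} minutes.
The second occurrence is t = 44.55 minutes.
The hands form a 35-degree angle at 44.55 minutes past 7:00.

Final answer: 44.55 minutes past 7:00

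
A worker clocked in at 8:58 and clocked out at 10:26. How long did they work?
From 8:58 to 10:26:
(10 x 60 + 26) - (8 x 60 + 58) = 626 - 538 = 88 minutes
= 1 hour and 28 minutes

Final answer: 1 hour and 28 minutes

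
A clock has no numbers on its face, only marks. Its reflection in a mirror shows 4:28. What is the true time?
Reflection across the vertical (12-6) axis maps a hand at angle A degrees to (360 - A) degrees, which sends a reading of T minutes past 12:00 to (720 - T) minutes past 12:00.
Mirror reads 4:28 = 268 minutes past 12:00.
Actual time: (720 - 268) mod 720 = 452 minutes = 7:32.

Final answer: 7:32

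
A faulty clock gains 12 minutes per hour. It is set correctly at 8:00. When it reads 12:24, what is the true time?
For every 60 true minutes, the faulty clock advances 72 minutes, so 1 faulty-clock minute corresponds to 60/72 true minutes.
From 8:00 to 12:24 on the faulty dial is 264 minutes.
True elapsed: 264 x 60/72 = 220 minutes = 3 hours and 40 minutes.
True time: 8:00 + 3 hours and 40 minutes = 11:40.

Final answer: 11:40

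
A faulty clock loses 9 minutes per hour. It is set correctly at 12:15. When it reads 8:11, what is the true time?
For every 60 true minutes, the faulty clock advances 51 minutes, so 1 faulty-clock minute corresponds to 60/51 true minutes.
From 12:15 to 8:11 on the faulty dial is 476 minutes.
True elapsed: 476 x 60/51 = 560 minutes = 9 hours and 20 minutes.
True time: 12:15 + 9 hours and 20 minutes = 9:35.

Final answer: 9:35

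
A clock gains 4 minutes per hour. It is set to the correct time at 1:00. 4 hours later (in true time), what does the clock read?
For every 60 true minutes, the faulty clock advances 60 + 4 = 64 minutes.
True elapsed: 4 hours = 240 minutes.
Faulty clock advances: 240 x 64/60 = 256 minutes (drift: 16 minutes ahead).
Shown time: 1:00 + 256 minutes = 5:16.

Final answer: 5:16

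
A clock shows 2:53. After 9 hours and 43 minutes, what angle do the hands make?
First find the time 9 hours and 43 minutes after 2:53.
Total minutes: 2 x 60 + 53 + 9 x 60 + 43 = 756.
756 mod 720 = 36 minutes = 12:36.
Now compute the angle at 12:36:
Hour hand: 0 x 30 + 36 x 0.5 = 18 degrees
Minute hand: 36 x 6 = 216 degrees
Difference: |18 - 216| = 198 degrees
Smaller angle: 360 - 198 = 162 degrees

Final answer: 162 degrees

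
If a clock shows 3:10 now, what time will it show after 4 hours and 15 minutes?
Starting time: 3:10
Adding 15 minutes to 10 minutes: 10 + 15 = 25 minutes
Adding 4 hours: 3 + 4 = 7
Final time: 7:25

Final answer: 7:25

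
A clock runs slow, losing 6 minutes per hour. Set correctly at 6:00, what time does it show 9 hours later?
For every 60 true minutes, the faulty clock advances 60 - 6 = 54 minutes.
True elapsed: 9 hours = 540 minutes.
Faulty clock advances: 540 x 54/60 = 486 minutes (drift: 54 minutes behind).
Shown time: 6:00 + 486 minutes = 2:06.

Final answer: 2:06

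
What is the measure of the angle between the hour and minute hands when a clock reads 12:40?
Hour hand position: 0 x 30 + 40 x 0.5 = 20 degrees
Minute hand position: 40 x 6 = 240 degrees
Difference: |20 - 240| = 220 degrees
Since 220 > 180, the smaller angle is 360 - 220 = 140 degrees

Final answer: 140 degrees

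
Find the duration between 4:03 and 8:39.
From 4:03 to 8:39:
(8 x 60 + 39) - (4 x 60 + 3) = 519 - 243 = 276 minutes
= 4 hours and 36 minutes

Final answer: 4 hours and 36 minutes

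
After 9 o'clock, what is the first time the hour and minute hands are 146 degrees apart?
At t minutes past 9:00, the hour hand is at 30 x 9 + 0.5t degrees and the minute hand is at 6t degrees.
The smaller angle between them is 146 degrees when |30H - 5.5t| = 146 or |30H - 5.5t| = 214.
With H = 9, solve 30 x 9 - 5.5t = +/- target for each target:
  t = (30 x 9 - 146) / 5.5 = 22.55
  t = (30 x 9 + 146) / 5.5 = 75.64 (outside (0, 60))
  t = (30 x 9 - 214) / 5.5 = 10.18
  t = (30 x 9 + 214) / 5.5 = 88 (outside (0, 60))
Valid solutions in (0, 60): {10.18, 22.55} minutes.
The first occurrence is t = 10.18 minutes.
The hands form a 146-degree angle at 10.18 minutes past 9:00.

Final answer: 10.18 minutes past 9:00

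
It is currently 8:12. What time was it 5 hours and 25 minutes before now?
Starting time: 8:12 = 492 total minutes past 12:00
Subtracting: 5 hours and 25 minutes = 325 minutes
492 - 325 = 167 minutes
= 2 hours and 47 minutes past 12:00 = 2:47

Final answer: 2:47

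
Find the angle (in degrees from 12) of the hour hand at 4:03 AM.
The hour hand moves 30 degrees per hour and 0.5 degrees per minute.
At 4:03: (4) x 30 + 3 x 0.5 = 120 + 1.5 = 121.5 degrees

Final answer: 121.5 degrees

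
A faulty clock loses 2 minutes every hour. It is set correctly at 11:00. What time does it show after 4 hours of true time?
For every 60 true minutes, the faulty clock advances 60 - 2 = 58 minutes.
True elapsed: 4 hours = 240 minutes.
Faulty clock advances: 240 x 58/60 = 232 minutes (drift: 8 minutes behind).
Shown time: 11:00 + 232 minutes = 2:52.

Final answer: 2:52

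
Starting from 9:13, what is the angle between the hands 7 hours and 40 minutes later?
First find the time 7 hours and 40 minutes after 9:13.
Total minutes: 9 x 60 + 13 + 7 x 60 + 40 = 1013.
1013 mod 720 = 293 minutes = 4:53.
Now compute the angle at 4:53:
Hour hand: 4 x 30 + 53 x 0.5 = 146.5 degrees
Minute hand: 53 x 6 = 318 degrees
Difference: |146.5 - 318| = 171.5 degrees
The angle is 171.5 degrees

Final answer: 171.5 degrees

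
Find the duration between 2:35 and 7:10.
From 2:35 to 7:10:
(7 x 60 + 10) - (2 x 60 + 35) = 430 - 155 = 275 minutes
= 4 hours and 35 minutes

Final answer: 4 hours and 35 minutes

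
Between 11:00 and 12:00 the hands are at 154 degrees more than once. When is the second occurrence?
At t minutes past 11:00, the hour hand is at 30 x 11 + 0.5t degrees and the minute hand is at 6t degrees.
The smaller angle between them is 154 degrees when |30H - 5.5t| = 154 or |30H - 5.5t| = 206.
With H = 11, solve 30 x 11 - 5.5t = +/- target for each target:
  t = (30 x 11 - 154) / 5.5 = 32
  t = (30 x 11 + 154) / 5.5 = 88 (outside (0, 60))
  t = (30 x 11 - 206) / 5.5 = 22.55
  t = (30 x 11 + 206) / 5.5 = 97.45 (outside (0, 60))
Valid solutions in (0, 60): {22.55, 32} minutes.
The second occurrence is t = 32 minutes.
The hands form a 154-degree angle at 32 minutes past 11:00.

Final answer: 32 minutes past 11:00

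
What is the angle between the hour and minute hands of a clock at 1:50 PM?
Hour hand position: 1 x 30 + 50 x 0.5 = 55 degrees
Minute hand position: 50 x 6 = 300 degrees
Difference: |55 - 300| = 245 degrees
Since 245 > 180, the smaller angle is 360 - 245 = 115 degrees

Final answer: 115 degrees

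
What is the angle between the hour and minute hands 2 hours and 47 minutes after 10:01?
First find the time 2 hours and 47 minutes after 10:01.
Total minutes: 10 x 60 + 1 + 2 x 60 + 47 = 768.
768 mod 720 = 48 minutes = 12:48.
Now compute the angle at 12:48:
Hour hand: 0 x 30 + 48 x 0.5 = 24 degrees
Minute hand: 48 x 6 = 288 degrees
Difference: |24 - 288| = 264 degrees
Smaller angle: 360 - 264 = 96 degrees

Final answer: 96 degrees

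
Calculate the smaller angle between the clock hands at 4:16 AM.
Hour hand position: 4 x 30 + 16 x 0.5 = 128 degrees
Minute hand position: 16 x 6 = 96 degrees
Difference: |128 - 96| = 32 degrees
The angle between the hands is 32 degrees

Final answer: 32 degrees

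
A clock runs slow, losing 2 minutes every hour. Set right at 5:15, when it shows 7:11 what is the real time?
For every 60 true minutes, the faulty clock advances 58 minutes, so 1 faulty-clock minute corresponds to 60/58 true minutes.
From 5:15 to 7:11 on the faulty dial is 116 minutes.
True elapsed: 116 x 60/58 = 120 minutes = 2 hours.
True time: 5:15 + 2 hours = 7:15.

Final answer: 7:15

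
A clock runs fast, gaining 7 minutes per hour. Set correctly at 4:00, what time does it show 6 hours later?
For every 60 true minutes, the faulty clock advances 60 + 7 = 67 minutes.
True elapsed: 6 hours = 360 minutes.
Faulty clock advances: 360 x 67/60 = 402 minutes (drift: 42 minutes ahead).
Shown time: 4:00 + 402 minutes = 10:42.

Final answer: 10:42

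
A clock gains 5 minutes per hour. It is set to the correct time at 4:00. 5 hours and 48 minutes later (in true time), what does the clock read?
For every 60 true minutes, the faulty clock advances 60 + 5 = 65 minutes.
True elapsed: 5 hours and 48 minutes = 348 minutes.
Faulty clock advances: 348 x 65/60 = 377 minutes (drift: 29 minutes ahead).
Shown time: 4:00 + 377 minutes = 10:17.

Final answer: 10:17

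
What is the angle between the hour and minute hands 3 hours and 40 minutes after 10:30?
First find the time 3 hours and 40 minutes after 10:30.
Total minutes: 10 x 60 + 30 + 3 x 60 + 40 = 850.
850 mod 720 = 130 minutes = 2:10.
Now compute the angle at 2:10:
Hour hand: 2 x 30 + 10 x 0.5 = 65 degrees
Minute hand: 10 x 6 = 60 degrees
Difference: |65 - 60| = 5 degrees
The angle is 5 degrees

Final answer: 5 degrees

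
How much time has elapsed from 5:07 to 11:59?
From 5:07 to 11:59:
(11 x 60 + 59) - (5 x 60 + 7) = 719 - 307 = 412 minutes
= 6 hours and 52 minutes

Final answer: 6 hours and 52 minutes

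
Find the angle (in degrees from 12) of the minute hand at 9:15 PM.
The minute hand moves 6 degrees per minute.
At 9:15: 15 x 6 = 90 degrees

Final answer: 90 degrees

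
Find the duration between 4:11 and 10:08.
From 4:11 to 10:08:
(10 x 60 + 8) - (4 x 60 + 11) = 608 - 251 = 357 minutes
= 5 hours and 57 minutes

Final answer: 5 hours and 57 minutes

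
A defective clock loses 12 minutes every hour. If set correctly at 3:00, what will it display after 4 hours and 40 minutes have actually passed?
For every 60 true minutes, the faulty clock advances 60 - 12 = 48 minutes.
True elapsed: 4 hours and 40 minutes = 280 minutes.
Faulty clock advances: 280 x 48/60 = 224 minutes (drift: 56 minutes behind).
Shown time: 3:00 + 224 minutes = 6:44.

Final answer: 6:44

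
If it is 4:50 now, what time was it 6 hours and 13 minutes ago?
Starting time: 4:50 = 290 total minutes past 12:00
Subtracting: 6 hours and 13 minutes = 373 minutes
290 - 373 = -83 (negative, add 12 hours = 720) = 637 minutes
= 10 hours and 37 minutes past 12:00 = 10:37

Final answer: 10:37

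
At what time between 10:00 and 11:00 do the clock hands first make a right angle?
At t minutes past 10:00, the hour hand is at 30 x 10 + 0.5t degrees and the minute hand is at 6t degrees.
The smaller angle between them is 90 degrees when |30H - 5.5t| = 90 or |30H - 5.5t| = 270.
With H = 10, solve 30 x 10 - 5.5t = +/- target for each target:
  t = (30 x 10 - 90) / 5.5 = 38.18
  t = (30 x 10 + 90) / 5.5 = 70.91 (outside (0, 60))
  t = (30 x 10 - 270) / 5.5 = 5.45
  t = (30 x 10 + 270) / 5.5 = 103.64 (outside (0, 60))
Valid solutions in (0, 60): {5.45, 38.18} minutes.
First occurrence: t = 5.45 minutes.
The hands are at right angles at 5.45 minutes past 10:00.

Final answer: 5.45 minutes past 10:00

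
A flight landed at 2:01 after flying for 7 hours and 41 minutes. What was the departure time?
Starting time: 2:01 = 121 total minutes past 12:00
Subtracting: 7 hours and 41 minutes = 461 minutes
121 - 461 = -340 (negative, add 12 hours = 720) = 380 minutes
= 6 hours and 20 minutes past 12:00 = 6:20

Final answer: 6:20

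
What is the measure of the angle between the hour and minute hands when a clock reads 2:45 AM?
Hour hand position: 2 x 30 + 45 x 0.5 = 82.5 degrees
Minute hand position: 45 x 6 = 270 degrees
Difference: |82.5 - 270| = 187.5 degrees
Since 187.5 > 180, the smaller angle is 360 - 187.5 = 172.5 degrees

Final answer: 172.5 degrees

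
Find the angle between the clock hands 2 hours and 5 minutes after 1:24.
First find the time 2 hours and 5 minutes after 1:24.
Total minutes: 1 x 60 + 24 + 2 x 60 + 5 = 209.
209 mod 720 = 209 minutes = 3:29.
Now compute the angle at 3:29:
Hour hand: 3 x 30 + 29 x 0.5 = 104.5 degrees
Minute hand: 29 x 6 = 174 degrees
Difference: |104.5 - 174| = 69.5 degrees
The angle is 69.5 degrees

Final answer: 69.5 degrees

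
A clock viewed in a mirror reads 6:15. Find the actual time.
Reflection across the vertical (12-6) axis maps a hand at angle A degrees to (360 - A) degrees, which sends a reading of T minutes past 12:00 to (720 - T) minutes past 12:00.
Mirror reads 6:15 = 375 minutes past 12:00.
Actual time: (720 - 375) mod 720 = 345 minutes = 5:45.

Final answer: 5:45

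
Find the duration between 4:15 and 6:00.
From 4:15 to 6:00:
(6 x 60 + 0) - (4 x 60 + 15) = 360 - 255 = 105 minutes
= 1 hour and 45 minutes

Final answer: 1 hour and 45 minutes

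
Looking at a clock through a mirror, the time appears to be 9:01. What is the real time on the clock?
Reflection across the vertical (12-6) axis maps a hand at angle A degrees to (360 - A) degrees, which sends a reading of T minutes past 12:00 to (720 - T) minutes past 12:00.
Mirror reads 9:01 = 541 minutes past 12:00.
Actual time: (720 - 541) mod 720 = 179 minutes = 2:59.

Final answer: 2:59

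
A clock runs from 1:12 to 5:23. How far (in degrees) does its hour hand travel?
The hour hand moves 0.5 degrees per minute.
Time elapsed: 5:23 - 1:12 = 251 minutes
Angular displacement: 251 x 0.5 = 125.5 degrees

Final answer: 125.5 degrees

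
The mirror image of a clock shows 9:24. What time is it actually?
Reflection across the vertical (12-6) axis maps a hand at angle A degrees to (360 - A) degrees, which sends a reading of T minutes past 12:00 to (720 - T) minutes past 12:00.
Mirror reads 9:24 = 564 minutes past 12:00.
Actual time: (720 - 564) mod 720 = 156 minutes = 2:36.

Final answer: 2:36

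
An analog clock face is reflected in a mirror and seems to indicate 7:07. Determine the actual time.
Reflection across the vertical (12-6) axis maps a hand at angle A degrees to (360 - A) degrees, which sends a reading of T minutes past 12:00 to (720 - T) minutes past 12:00.
Mirror reads 7:07 = 427 minutes past 12:00.
Actual time: (720 - 427) mod 720 = 293 minutes = 4:53.

Final answer: 4:53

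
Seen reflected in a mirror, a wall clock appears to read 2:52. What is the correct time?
Reflection across the vertical (12-6) axis maps a hand at angle A degrees to (360 - A) degrees, which sends a reading of T minutes past 12:00 to (720 - T) minutes past 12:00.
Mirror reads 2:52 = 172 minutes past 12:00.
Actual time: (720 - 172) mod 720 = 548 minutes = 9:08.

Final answer: 9:08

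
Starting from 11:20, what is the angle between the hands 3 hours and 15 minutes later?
First find the time 3 hours and 15 minutes after 11:20.
Total minutes: 11 x 60 + 20 + 3 x 60 + 15 = 875.
875 mod 720 = 155 minutes = 2:35.
Now compute the angle at 2:35:
Hour hand: 2 x 30 + 35 x 0.5 = 77.5 degrees
Minute hand: 35 x 6 = 210 degrees
Difference: |77.5 - 210| = 132.5 degrees
The angle is 132.5 degrees

Final answer: 132.5 degrees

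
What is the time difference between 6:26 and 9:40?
From 6:26 to 9:40:
(9 x 60 + 40) - (6 x 60 + 26) = 580 - 386 = 194 minutes
= 3 hours and 14 minutes

Final answer: 3 hours and 14 minutes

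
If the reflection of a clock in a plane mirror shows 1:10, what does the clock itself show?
Reflection across the vertical (12-6) axis maps a hand at angle A degrees to (360 - A) degrees, which sends a reading of T minutes past 12:00 to (720 - T) minutes past 12:00.
Mirror reads 1:10 = 70 minutes past 12:00.
Actual time: (720 - 70) mod 720 = 650 minutes = 10:50.

Final answer: 10:50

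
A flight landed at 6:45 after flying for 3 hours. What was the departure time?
Starting time: 6:45 = 405 total minutes past 12:00
Subtracting: 3 hours = 180 minutes
405 - 180 = 225 minutes
= 3 hours and 45 minutes past 12:00 = 3:45

Final answer: 3:45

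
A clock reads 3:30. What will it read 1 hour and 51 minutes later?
Starting time: 3:30
Adding 51 minutes to 30 minutes: 30 + 51 = 81 minutes = 1 hour and 21 minutes
Adding 1 hour: 3 + 1 + 1 (carry) = 5
Final time: 5:21

Final answer: 5:21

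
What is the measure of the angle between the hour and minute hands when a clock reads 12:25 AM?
Hour hand position: 0 x 30 + 25 x 0.5 = 12.5 degrees
Minute hand position: 25 x 6 = 150 degrees
Difference: |12.5 - 150| = 137.5 degrees
The angle between the hands is 137.5 degrees

Final answer: 137.5 degrees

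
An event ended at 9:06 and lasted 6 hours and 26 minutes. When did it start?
Starting time: 9:06 = 546 total minutes past 12:00
Subtracting: 6 hours and 26 minutes = 386 minutes
546 - 386 = 160 minutes
= 2 hours and 40 minutes past 12:00 = 2:40

Final answer: 2:40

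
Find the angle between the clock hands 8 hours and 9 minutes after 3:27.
First find the time 8 hours and 9 minutes after 3:27.
Total minutes: 3 x 60 + 27 + 8 x 60 + 9 = 696.
696 mod 720 = 696 minutes = 11:36.
Now compute the angle at 11:36:
Hour hand: 11 x 30 + 36 x 0.5 = 348 degrees
Minute hand: 36 x 6 = 216 degrees
Difference: |348 - 216| = 132 degrees
The angle is 132 degrees

Final answer: 132 degrees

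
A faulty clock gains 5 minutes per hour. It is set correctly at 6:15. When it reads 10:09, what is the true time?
For every 60 true minutes, the faulty clock advances 65 minutes, so 1 faulty-clock minute corresponds to 60/65 true minutes.
From 6:15 to 10:09 on the faulty dial is 234 minutes.
True elapsed: 234 x 60/65 = 216 minutes = 3 hours and 36 minutes.
True time: 6:15 + 3 hours and 36 minutes = 9:51.

Final answer: 9:51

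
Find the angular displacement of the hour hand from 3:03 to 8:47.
The hour hand moves 0.5 degrees per minute.
Time elapsed: 8:47 - 3:03 = 344 minutes
Angular displacement: 344 x 0.5 = 172 degrees

Final answer: 172 degrees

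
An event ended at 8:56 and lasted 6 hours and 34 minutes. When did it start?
Starting time: 8:56 = 536 total minutes past 12:00
Subtracting: 6 hours and 34 minutes = 394 minutes
536 - 394 = 142 minutes
= 2 hours and 22 minutes past 12:00 = 2:22

Final answer: 2:22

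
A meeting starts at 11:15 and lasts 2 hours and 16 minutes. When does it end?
Starting time: 11:15
Adding 16 minutes to 15 minutes: 15 + 16 = 31 minutes
Adding 2 hours: 11 + 2 = 13 - 12 = 1
Final time: 1:31

Final answer: 1:31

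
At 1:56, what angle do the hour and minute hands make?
Hour hand position: 1 x 30 + 56 x 0.5 = 58 degrees
Minute hand position: 56 x 6 = 336 degrees
Difference: |58 - 336| = 278 degrees
Since 278 > 180, the smaller angle is 360 - 278 = 82 degrees

Final answer: 82 degrees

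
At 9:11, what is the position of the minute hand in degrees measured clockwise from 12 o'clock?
The minute hand moves 6 degrees per minute.
At 9:11: 11 x 6 = 66 degrees

Final answer: 66 degrees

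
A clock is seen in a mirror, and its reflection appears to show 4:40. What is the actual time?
Reflection across the vertical (12-6) axis maps a hand at angle A degrees to (360 - A) degrees, which sends a reading of T minutes past 12:00 to (720 - T) minutes past 12:00.
Mirror reads 4:40 = 280 minutes past 12:00.
Actual time: (720 - 280) mod 720 = 440 minutes = 7:20.

Final answer: 7:20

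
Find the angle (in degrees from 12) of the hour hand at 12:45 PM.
The hour hand moves 30 degrees per hour and 0.5 degrees per minute.
At 12:45: (0) x 30 + 45 x 0.5 = 0 + 22.5 = 22.5 degrees

Final answer: 22.5 degrees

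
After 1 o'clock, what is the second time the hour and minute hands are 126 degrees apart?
At t minutes past 1:00, the hour hand is at 30 x 1 + 0.5t degrees and the minute hand is at 6t degrees.
The smaller angle between them is 126 degrees when |30H - 5.5t| = 126 or |30H - 5.5t| = 234.
With H = 1, solve 30 x 1 - 5.5t = +/- target for each target:
  t = (30 x 1 - 126) / 5.5 = -17.45 (outside (0, 60))
  t = (30 x 1 + 126) / 5.5 = 28.36
  t = (30 x 1 - 234) / 5.5 = -37.09 (outside (0, 60))
  t = (30 x 1 + 234) / 5.5 = 48
Valid solutions in (0, 60): {28.36, 48} minutes.
The second occurrence is t = 48 minutes.
The hands form a 126-degree angle at 48 minutes past 1:00.

Final answer: 48 minutes past 1:00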